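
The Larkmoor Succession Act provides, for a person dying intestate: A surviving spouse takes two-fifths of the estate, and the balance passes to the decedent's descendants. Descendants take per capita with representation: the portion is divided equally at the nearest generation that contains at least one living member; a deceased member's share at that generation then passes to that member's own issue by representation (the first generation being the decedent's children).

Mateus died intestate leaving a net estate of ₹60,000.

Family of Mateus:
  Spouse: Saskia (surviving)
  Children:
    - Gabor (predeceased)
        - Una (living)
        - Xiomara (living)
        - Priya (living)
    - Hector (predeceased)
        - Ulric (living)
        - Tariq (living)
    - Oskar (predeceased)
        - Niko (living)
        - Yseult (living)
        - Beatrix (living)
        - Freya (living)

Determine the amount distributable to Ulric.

Saskia takes two-fifths of ₹60,000 = ₹24,000. The remaining ₹36,000 passes to the descendants.
No child survives, so the initial division is made at the grandchildren's generation.
The descendants' portion (₹36,000) is divided into 9 shares of ₹4,000: Una, Xiomara, Priya, Ulric, Tariq, Niko, Yseult, Beatrix, and Freya each take ₹4,000.

Ulric receives ₹4,000.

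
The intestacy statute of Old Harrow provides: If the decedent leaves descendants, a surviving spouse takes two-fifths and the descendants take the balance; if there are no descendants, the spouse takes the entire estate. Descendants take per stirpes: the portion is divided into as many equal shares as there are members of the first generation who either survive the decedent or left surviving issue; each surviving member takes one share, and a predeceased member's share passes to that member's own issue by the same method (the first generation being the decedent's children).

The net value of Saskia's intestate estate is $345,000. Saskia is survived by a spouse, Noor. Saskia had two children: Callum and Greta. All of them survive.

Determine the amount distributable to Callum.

Callum receives $103,500.

Noor takes two-fifths of $345,000 = $138,000. The remaining $207,000 passes to the descendants.
The descendants' portion ($207,000) is divided into 2 shares of $103,500: Callum and Greta each take $103,500.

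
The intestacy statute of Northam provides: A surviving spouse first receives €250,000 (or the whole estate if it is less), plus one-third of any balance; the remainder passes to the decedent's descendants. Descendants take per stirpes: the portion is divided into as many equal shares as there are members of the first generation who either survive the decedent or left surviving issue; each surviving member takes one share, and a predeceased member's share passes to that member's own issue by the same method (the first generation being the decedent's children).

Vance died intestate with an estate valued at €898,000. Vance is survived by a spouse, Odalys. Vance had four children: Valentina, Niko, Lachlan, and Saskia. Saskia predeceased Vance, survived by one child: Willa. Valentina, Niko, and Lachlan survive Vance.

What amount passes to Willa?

Odalys first takes €250,000, leaving a balance of €648,000. Odalys then takes one-third of the balance (€216,000), for a total of €466,000. The remaining €432,000 passes to the descendants.
The descendants' portion (€432,000) is divided into 4 shares of €108,000: Valentina, Niko, and Lachlan each take €108,000; Saskia's €108,000 share passes to Saskia's issue.
Saskia's share (€108,000) passes entirely to Willa.

Willa receives €108,000.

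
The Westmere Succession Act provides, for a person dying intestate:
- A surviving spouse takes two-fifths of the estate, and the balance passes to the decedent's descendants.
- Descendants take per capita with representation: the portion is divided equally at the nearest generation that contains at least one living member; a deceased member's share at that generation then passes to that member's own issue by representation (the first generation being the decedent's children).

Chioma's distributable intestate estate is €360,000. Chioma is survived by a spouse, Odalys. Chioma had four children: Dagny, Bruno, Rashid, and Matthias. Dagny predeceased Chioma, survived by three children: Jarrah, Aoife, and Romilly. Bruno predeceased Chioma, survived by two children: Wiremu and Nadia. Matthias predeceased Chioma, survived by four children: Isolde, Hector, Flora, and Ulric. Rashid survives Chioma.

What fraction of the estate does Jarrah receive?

Odalys takes two-fifths of €360,000 = €144,000. The remaining €216,000 passes to the descendants.
The descendants' portion (€216,000) is divided into 4 shares of €54,000: Rashid takes €54,000; Dagny's €54,000 share passes to Dagny's issue; Bruno's €54,000 share passes to Bruno's issue; Matthias's €54,000 share passes to Matthias's issue.
Dagny's share (€54,000) is divided into 3 shares of €18,000: Jarrah, Aoife, and Romilly each take €18,000.
Bruno's share (€54,000) is divided into 2 shares of €27,000: Wiremu and Nadia each take €27,000.
Matthias's share (€54,000) is divided into 4 shares of €13,500: Isolde, Hector, Flora, and Ulric each take €13,500.

Jarrah receives 1/20 of the estate.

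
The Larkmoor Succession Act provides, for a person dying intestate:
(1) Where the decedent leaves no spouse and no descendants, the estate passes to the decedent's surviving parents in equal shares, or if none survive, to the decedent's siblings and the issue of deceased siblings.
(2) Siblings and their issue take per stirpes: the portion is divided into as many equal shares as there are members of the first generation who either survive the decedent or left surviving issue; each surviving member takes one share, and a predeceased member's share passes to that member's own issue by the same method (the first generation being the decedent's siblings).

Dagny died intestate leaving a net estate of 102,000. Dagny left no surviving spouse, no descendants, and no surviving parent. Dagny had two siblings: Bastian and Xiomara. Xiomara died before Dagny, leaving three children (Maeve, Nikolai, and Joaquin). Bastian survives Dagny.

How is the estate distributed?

Bastian: 51,000; Maeve: 17,000; Nikolai: 17,000; Joaquin: 17,000

The entire 102,000 passes to the siblings and their issue.
That amount (102,000) is divided into 2 shares of 51,000: Bastian takes 51,000; Xiomara's 51,000 share passes to Xiomara's issue.
Xiomara's share (51,000) is divided into 3 shares of 17,000: Maeve, Nikolai, and Joaquin each take 17,000.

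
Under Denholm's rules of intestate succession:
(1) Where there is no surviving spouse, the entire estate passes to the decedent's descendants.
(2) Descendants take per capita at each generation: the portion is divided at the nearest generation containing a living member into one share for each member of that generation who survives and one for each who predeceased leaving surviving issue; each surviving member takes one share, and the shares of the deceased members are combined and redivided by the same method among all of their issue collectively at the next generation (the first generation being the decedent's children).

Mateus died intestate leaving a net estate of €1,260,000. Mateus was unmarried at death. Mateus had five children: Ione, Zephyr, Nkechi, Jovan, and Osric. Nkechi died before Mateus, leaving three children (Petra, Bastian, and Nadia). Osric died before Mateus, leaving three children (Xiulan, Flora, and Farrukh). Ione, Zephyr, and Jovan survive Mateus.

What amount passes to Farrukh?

Farrukh receives €84,000.

The entire €1,260,000 passes to the descendants.
That amount (€1,260,000) is divided at the children's generation into 5 shares of €252,000. Ione, Zephyr, and Jovan each take €252,000. The 2 shares of the deceased (Nkechi and Osric) are combined into a pool of €504,000.
That pool (€504,000) is divided at the grandchildren's generation equally among Petra, Bastian, Nadia, Xiulan, Flora, and Farrukh: €84,000 each.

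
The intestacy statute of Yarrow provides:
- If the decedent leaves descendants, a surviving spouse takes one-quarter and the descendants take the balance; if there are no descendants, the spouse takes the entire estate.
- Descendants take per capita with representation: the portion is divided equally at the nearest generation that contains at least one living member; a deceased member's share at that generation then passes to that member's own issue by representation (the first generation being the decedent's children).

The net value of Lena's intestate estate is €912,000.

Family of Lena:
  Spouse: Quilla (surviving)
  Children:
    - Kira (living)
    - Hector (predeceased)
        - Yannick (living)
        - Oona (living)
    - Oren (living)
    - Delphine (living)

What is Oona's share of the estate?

Oona receives €85,500.

Quilla takes one-quarter of €912,000 = €228,000. The remaining €684,000 passes to the descendants.
The descendants' portion (€684,000) is divided into 4 shares of €171,000: Kira, Oren, and Delphine each take €171,000; Hector's €171,000 share passes to Hector's issue.
Hector's share (€171,000) is divided into 2 shares of €85,500: Yannick and Oona each take €85,500.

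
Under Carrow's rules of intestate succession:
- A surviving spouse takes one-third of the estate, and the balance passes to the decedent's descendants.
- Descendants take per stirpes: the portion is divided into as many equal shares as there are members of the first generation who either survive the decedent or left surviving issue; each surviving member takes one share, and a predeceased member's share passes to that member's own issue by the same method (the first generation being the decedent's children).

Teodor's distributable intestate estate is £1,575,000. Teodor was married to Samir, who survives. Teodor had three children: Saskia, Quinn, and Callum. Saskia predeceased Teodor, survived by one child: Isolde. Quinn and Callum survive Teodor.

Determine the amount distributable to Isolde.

Samir takes one-third of £1,575,000 = £525,000. The remaining £1,050,000 passes to the descendants.
The descendants' portion (£1,050,000) is divided into 3 shares of £350,000: Quinn and Callum each take £350,000; Saskia's £350,000 share passes to Saskia's issue.
Saskia's share (£350,000) passes entirely to Isolde.

Isolde receives £350,000.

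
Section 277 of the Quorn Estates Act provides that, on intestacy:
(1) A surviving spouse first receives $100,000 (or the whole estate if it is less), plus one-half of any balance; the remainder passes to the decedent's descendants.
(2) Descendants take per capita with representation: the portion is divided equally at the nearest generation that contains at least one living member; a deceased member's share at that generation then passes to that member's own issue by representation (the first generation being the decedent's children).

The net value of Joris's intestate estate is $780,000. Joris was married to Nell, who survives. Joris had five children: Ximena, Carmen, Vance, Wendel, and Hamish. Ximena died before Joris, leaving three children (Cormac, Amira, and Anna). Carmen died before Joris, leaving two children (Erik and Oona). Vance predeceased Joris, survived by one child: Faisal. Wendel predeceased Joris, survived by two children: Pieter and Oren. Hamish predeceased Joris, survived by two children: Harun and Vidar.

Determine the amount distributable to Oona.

Nell first takes $100,000, leaving a balance of $680,000. Nell then takes one-half of the balance ($340,000), for a total of $440,000. The remaining $340,000 passes to the descendants.
No child survives, so the initial division is made at the grandchildren's generation.
The descendants' portion ($340,000) is divided into 10 shares of $34,000: Cormac, Amira, Anna, Erik, Oona, Faisal, Pieter, Oren, Harun, and Vidar each take $34,000.

Oona receives $34,000.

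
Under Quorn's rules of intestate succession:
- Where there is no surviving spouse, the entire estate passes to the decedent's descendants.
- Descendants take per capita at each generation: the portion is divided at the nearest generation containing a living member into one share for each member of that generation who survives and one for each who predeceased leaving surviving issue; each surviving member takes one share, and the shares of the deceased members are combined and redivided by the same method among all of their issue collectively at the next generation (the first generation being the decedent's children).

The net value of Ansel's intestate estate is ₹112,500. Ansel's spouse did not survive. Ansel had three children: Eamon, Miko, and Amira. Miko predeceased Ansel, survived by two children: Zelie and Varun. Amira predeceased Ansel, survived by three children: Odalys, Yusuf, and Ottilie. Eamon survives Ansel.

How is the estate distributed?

The entire ₹112,500 passes to the descendants.
That amount (₹112,500) is divided at the children's generation into 3 shares of ₹37,500. Eamon takes ₹37,500. The 2 shares of the deceased (Miko and Amira) are combined into a pool of ₹75,000.
That pool (₹75,000) is divided at the grandchildren's generation equally among Zelie, Varun, Odalys, Yusuf, and Ottilie: ₹15,000 each.

Eamon: ₹37,500; Zelie: ₹15,000; Varun: ₹15,000; Odalys: ₹15,000; Yusuf: ₹15,000; Ottilie: ₹15,000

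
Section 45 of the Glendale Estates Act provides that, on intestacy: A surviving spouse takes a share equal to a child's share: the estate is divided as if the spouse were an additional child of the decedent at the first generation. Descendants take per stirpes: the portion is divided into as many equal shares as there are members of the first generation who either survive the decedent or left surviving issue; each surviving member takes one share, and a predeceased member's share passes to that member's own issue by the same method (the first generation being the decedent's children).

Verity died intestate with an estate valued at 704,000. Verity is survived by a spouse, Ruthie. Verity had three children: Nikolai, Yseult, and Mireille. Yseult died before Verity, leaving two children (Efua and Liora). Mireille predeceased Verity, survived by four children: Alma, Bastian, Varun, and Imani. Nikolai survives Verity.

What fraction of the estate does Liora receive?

The spouse counts as an additional share at the children's level, so there are 4 primary shares of 176,000. Ruthie takes one such share (176,000).
The children's combined portion (528,000) is divided into 3 shares of 176,000: Nikolai takes 176,000; Yseult's 176,000 share passes to Yseult's issue; Mireille's 176,000 share passes to Mireille's issue.
Yseult's share (176,000) is divided into 2 shares of 88,000: Efua and Liora each take 88,000.
Mireille's share (176,000) is divided into 4 shares of 44,000: Alma, Bastian, Varun, and Imani each take 44,000.

Liora receives 1/8 of the estate.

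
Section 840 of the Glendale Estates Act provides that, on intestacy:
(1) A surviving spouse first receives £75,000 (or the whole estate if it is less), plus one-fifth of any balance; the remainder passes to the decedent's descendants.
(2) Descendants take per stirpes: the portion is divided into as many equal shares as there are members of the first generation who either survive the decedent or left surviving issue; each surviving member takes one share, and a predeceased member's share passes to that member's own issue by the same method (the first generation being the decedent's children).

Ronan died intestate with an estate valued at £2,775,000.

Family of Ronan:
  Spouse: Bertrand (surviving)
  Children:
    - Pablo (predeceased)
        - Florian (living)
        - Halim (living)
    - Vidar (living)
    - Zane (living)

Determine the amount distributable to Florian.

Bertrand first takes £75,000, leaving a balance of £2,700,000. Bertrand then takes one-fifth of the balance (£540,000), for a total of £615,000. The remaining £2,160,000 passes to the descendants.
The descendants' portion (£2,160,000) is divided into 3 shares of £720,000: Vidar and Zane each take £720,000; Pablo's £720,000 share passes to Pablo's issue.
Pablo's share (£720,000) is divided into 2 shares of £360,000: Florian and Halim each take £360,000.

Florian receives £360,000.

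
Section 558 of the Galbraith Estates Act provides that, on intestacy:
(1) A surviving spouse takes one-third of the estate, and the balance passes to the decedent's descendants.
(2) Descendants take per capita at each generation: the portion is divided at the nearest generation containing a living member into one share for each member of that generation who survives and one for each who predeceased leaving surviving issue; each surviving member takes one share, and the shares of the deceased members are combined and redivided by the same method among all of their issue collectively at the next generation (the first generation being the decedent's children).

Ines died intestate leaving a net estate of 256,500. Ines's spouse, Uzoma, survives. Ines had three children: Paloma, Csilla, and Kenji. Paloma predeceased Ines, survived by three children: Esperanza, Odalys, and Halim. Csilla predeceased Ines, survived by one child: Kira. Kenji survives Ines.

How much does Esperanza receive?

Esperanza receives 28,500.

Uzoma takes one-third of 256,500 = 85,500. The remaining 171,000 passes to the descendants.
The descendants' portion (171,000) is divided at the children's generation into 3 shares of 57,000. Kenji takes 57,000. The 2 shares of the deceased (Paloma and Csilla) are combined into a pool of 114,000.
That pool (114,000) is divided at the grandchildren's generation equally among Esperanza, Odalys, Halim, and Kira: 28,500 each.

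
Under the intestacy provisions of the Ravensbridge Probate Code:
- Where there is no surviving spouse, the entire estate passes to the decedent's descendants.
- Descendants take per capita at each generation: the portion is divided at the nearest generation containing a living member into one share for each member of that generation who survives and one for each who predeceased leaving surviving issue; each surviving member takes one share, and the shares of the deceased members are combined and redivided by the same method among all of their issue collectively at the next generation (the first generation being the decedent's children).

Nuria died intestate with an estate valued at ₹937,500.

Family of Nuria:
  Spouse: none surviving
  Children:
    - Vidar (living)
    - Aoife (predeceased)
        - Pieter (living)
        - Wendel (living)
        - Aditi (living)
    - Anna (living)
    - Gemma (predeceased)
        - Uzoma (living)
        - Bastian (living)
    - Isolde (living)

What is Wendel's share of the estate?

The entire ₹937,500 passes to the descendants.
That amount (₹937,500) is divided at the children's generation into 5 shares of ₹187,500. Vidar, Anna, and Isolde each take ₹187,500. The 2 shares of the deceased (Aoife and Gemma) are combined into a pool of ₹375,000.
That pool (₹375,000) is divided at the grandchildren's generation equally among Pieter, Wendel, Aditi, Uzoma, and Bastian: ₹75,000 each.

Wendel receives ₹75,000.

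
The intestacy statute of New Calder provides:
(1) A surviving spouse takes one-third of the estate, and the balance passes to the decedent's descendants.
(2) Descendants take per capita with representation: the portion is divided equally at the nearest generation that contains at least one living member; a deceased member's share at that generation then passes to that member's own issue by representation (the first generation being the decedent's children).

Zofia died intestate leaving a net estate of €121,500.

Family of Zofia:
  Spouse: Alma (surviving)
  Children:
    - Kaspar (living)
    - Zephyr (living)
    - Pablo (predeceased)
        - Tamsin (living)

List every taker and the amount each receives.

Alma: €40,500; Kaspar: €27,000; Zephyr: €27,000; Tamsin: €27,000

Alma takes one-third of €121,500 = €40,500. The remaining €81,000 passes to the descendants.
The descendants' portion (€81,000) is divided into 3 shares of €27,000: Kaspar and Zephyr each take €27,000; Pablo's €27,000 share passes to Pablo's issue.
Pablo's share (€27,000) passes entirely to Tamsin.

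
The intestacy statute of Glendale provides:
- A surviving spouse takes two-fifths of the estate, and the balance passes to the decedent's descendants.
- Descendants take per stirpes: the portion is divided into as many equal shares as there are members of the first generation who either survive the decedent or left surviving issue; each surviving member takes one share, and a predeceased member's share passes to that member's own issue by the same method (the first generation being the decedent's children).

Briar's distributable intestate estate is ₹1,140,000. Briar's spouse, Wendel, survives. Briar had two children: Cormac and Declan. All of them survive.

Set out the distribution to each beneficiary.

Wendel: ₹456,000; Cormac: ₹342,000; Declan: ₹342,000

Wendel takes two-fifths of ₹1,140,000 = ₹456,000. The remaining ₹684,000 passes to the descendants.
The descendants' portion (₹684,000) is divided into 2 shares of ₹342,000: Cormac and Declan each take ₹342,000.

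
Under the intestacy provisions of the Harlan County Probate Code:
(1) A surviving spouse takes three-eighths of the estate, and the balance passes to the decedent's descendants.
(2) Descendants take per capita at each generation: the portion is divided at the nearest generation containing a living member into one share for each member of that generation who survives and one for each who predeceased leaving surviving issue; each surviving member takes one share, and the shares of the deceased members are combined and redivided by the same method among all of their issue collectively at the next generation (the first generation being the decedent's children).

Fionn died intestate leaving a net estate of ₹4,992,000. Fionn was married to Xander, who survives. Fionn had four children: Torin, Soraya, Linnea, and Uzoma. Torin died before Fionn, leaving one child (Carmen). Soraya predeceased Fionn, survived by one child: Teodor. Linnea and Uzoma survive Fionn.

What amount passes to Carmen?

Carmen receives ₹780,000.

Xander takes three-eighths of ₹4,992,000 = ₹1,872,000. The remaining ₹3,120,000 passes to the descendants.
The descendants' portion (₹3,120,000) is divided at the children's generation into 4 shares of ₹780,000. Linnea and Uzoma each take ₹780,000. The 2 shares of the deceased (Torin and Soraya) are combined into a pool of ₹1,560,000.
That pool (₹1,560,000) is divided at the grandchildren's generation equally among Carmen and Teodor: ₹780,000 each.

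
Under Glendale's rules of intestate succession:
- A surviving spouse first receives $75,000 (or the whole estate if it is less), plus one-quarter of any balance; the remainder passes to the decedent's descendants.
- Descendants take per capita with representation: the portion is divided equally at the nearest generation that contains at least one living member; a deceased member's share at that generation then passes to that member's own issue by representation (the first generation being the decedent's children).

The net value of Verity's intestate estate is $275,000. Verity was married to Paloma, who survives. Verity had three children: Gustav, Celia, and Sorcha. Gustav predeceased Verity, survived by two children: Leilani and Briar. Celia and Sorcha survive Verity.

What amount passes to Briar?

Paloma first takes $75,000, leaving a balance of $200,000. Paloma then takes one-quarter of the balance ($50,000), for a total of $125,000. The remaining $150,000 passes to the descendants.
The descendants' portion ($150,000) is divided into 3 shares of $50,000: Celia and Sorcha each take $50,000; Gustav's $50,000 share passes to Gustav's issue.
Gustav's share ($50,000) is divided into 2 shares of $25,000: Leilani and Briar each take $25,000.

Briar receives $25,000.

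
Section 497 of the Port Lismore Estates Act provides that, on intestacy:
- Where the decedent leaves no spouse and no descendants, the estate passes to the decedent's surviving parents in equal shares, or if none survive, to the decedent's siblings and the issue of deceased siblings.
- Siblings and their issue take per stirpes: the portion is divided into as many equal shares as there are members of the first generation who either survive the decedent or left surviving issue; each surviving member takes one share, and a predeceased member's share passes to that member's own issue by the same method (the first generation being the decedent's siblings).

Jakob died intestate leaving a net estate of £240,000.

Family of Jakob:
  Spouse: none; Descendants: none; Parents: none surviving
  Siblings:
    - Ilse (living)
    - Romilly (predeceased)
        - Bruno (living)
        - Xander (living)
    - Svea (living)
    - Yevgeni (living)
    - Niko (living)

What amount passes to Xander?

Xander receives £24,000.

The entire £240,000 passes to the siblings and their issue.
That amount (£240,000) is divided into 5 shares of £48,000: Ilse, Svea, Yevgeni, and Niko each take £48,000; Romilly's £48,000 share passes to Romilly's issue.
Romilly's share (£48,000) is divided into 2 shares of £24,000: Bruno and Xander each take £24,000.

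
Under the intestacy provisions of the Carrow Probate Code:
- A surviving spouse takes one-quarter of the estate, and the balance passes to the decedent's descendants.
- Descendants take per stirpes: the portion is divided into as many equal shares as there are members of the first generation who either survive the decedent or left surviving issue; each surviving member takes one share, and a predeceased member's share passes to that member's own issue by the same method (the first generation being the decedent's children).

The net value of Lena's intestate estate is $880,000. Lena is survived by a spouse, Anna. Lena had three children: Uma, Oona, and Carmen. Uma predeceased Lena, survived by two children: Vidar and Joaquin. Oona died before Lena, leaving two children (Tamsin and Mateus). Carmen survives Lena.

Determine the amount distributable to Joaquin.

Joaquin receives $110,000.

Anna takes one-quarter of $880,000 = $220,000. The remaining $660,000 passes to the descendants.
The descendants' portion ($660,000) is divided into 3 shares of $220,000: Carmen takes $220,000; Uma's $220,000 share passes to Uma's issue; Oona's $220,000 share passes to Oona's issue.
Uma's share ($220,000) is divided into 2 shares of $110,000: Vidar and Joaquin each take $110,000.
Oona's share ($220,000) is divided into 2 shares of $110,000: Tamsin and Mateus each take $110,000.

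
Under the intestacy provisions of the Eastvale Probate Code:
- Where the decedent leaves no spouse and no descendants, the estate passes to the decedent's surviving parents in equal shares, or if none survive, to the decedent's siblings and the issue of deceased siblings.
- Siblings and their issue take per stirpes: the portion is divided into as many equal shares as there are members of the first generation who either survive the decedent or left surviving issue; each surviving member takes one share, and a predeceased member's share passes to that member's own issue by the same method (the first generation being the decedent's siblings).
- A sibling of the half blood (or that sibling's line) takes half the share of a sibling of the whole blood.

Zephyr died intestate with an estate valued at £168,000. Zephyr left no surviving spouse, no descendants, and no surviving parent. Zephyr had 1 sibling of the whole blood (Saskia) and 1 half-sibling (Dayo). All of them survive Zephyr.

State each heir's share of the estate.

Saskia: £112,000; Dayo: £56,000

The entire £168,000 passes to the siblings and their issue.
Counting each half-blood sibling's line as half a unit, there are 3/2 units in £168,000, so one unit is £112,000. Whole-blood lines (Saskia) take £112,000 each; half-blood lines (Dayo) take £56,000 each.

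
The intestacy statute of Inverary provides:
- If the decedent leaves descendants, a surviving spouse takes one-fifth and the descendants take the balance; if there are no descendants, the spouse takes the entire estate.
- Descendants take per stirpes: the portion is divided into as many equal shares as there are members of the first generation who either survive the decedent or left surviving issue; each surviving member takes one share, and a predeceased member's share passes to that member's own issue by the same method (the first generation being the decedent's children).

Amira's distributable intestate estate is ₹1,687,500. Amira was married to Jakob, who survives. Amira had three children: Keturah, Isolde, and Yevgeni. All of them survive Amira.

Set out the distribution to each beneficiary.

Jakob: ₹337,500; Keturah: ₹450,000; Isolde: ₹450,000; Yevgeni: ₹450,000

Jakob takes one-fifth of ₹1,687,500 = ₹337,500. The remaining ₹1,350,000 passes to the descendants.
The descendants' portion (₹1,350,000) is divided into 3 shares of ₹450,000: Keturah, Isolde, and Yevgeni each take ₹450,000.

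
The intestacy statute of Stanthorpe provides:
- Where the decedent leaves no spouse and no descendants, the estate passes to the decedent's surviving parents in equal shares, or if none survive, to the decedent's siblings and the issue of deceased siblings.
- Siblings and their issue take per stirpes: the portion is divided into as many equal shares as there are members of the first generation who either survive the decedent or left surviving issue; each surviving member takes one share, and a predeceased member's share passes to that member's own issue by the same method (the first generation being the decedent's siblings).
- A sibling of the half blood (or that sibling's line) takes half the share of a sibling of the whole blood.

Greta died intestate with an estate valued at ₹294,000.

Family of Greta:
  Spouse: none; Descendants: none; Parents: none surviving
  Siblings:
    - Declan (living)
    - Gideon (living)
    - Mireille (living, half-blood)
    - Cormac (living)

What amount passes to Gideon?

The entire ₹294,000 passes to the siblings and their issue.
Counting each half-blood sibling's line as half a unit, there are 7/2 units in ₹294,000, so one unit is ₹84,000. Whole-blood lines (Declan, Gideon, and Cormac) take ₹84,000 each; half-blood lines (Mireille) take ₹42,000 each.

Gideon receives ₹84,000.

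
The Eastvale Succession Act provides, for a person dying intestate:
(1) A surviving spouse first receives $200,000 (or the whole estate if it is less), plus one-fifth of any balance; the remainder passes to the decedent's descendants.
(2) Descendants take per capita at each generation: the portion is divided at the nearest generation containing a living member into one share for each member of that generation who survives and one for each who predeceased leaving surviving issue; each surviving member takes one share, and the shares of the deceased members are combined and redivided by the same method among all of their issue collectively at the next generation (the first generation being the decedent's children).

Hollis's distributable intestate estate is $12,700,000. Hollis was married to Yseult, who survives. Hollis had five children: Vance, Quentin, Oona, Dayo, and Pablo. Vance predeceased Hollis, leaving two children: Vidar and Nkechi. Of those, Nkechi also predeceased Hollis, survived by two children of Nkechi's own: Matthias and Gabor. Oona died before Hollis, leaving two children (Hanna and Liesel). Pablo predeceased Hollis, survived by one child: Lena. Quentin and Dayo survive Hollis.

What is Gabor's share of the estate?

Yseult first takes $200,000, leaving a balance of $12,500,000. Yseult then takes one-fifth of the balance ($2,500,000), for a total of $2,700,000. The remaining $10,000,000 passes to the descendants.
The descendants' portion ($10,000,000) is divided at the children's generation into 5 shares of $2,000,000. Quentin and Dayo each take $2,000,000. The 3 shares of the deceased (Vance, Oona, and Pablo) are combined into a pool of $6,000,000.
That pool ($6,000,000) is divided at the grandchildren's generation into 5 shares of $1,200,000. Vidar, Hanna, Liesel, and Lena each take $1,200,000. The remaining share for the deceased Nkechi ($1,200,000) is carried to the next generation.
That pool ($1,200,000) is divided at the great-grandchildren's generation equally among Matthias and Gabor: $600,000 each.

Gabor receives $600,000.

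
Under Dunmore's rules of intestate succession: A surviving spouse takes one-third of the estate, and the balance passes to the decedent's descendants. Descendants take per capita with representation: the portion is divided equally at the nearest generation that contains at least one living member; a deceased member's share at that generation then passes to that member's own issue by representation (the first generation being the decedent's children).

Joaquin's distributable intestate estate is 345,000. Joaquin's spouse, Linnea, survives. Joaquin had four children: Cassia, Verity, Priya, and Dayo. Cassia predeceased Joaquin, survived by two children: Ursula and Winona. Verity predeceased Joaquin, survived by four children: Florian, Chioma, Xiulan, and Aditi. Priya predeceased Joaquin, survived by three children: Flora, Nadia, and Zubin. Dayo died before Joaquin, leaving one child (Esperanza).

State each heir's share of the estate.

Linnea: 115,000; Ursula: 23,000; Winona: 23,000; Florian: 23,000; Chioma: 23,000; Xiulan: 23,000; Aditi: 23,000; Flora: 23,000; Nadia: 23,000; Zubin: 23,000; Esperanza: 23,000

Linnea takes one-third of 345,000 = 115,000. The remaining 230,000 passes to the descendants.
No child survives, so the initial division is made at the grandchildren's generation.
The descendants' portion (230,000) is divided into 10 shares of 23,000: Ursula, Winona, Florian, Chioma, Xiulan, Aditi, Flora, Nadia, Zubin, and Esperanza each take 23,000.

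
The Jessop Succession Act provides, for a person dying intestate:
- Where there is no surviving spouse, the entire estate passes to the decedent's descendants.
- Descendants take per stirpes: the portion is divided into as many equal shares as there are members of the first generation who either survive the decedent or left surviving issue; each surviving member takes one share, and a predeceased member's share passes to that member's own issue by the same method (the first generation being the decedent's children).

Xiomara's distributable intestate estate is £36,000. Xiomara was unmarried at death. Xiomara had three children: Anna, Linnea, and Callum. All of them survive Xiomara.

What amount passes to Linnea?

Linnea receives £12,000.

The entire £36,000 passes to the descendants.
That amount (£36,000) is divided into 3 shares of £12,000: Anna, Linnea, and Callum each take £12,000.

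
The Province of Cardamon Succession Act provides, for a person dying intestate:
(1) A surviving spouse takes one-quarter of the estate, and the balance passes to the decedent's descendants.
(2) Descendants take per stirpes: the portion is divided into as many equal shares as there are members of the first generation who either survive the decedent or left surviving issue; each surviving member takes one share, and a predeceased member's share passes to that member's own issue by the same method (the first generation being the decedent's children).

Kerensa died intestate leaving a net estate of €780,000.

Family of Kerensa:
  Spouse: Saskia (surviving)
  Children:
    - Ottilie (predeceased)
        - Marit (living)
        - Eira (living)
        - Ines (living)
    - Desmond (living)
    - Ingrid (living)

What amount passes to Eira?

Eira receives €65,000.

Saskia takes one-quarter of €780,000 = €195,000. The remaining €585,000 passes to the descendants.
The descendants' portion (€585,000) is divided into 3 shares of €195,000: Desmond and Ingrid each take €195,000; Ottilie's €195,000 share passes to Ottilie's issue.
Ottilie's share (€195,000) is divided into 3 shares of €65,000: Marit, Eira, and Ines each take €65,000.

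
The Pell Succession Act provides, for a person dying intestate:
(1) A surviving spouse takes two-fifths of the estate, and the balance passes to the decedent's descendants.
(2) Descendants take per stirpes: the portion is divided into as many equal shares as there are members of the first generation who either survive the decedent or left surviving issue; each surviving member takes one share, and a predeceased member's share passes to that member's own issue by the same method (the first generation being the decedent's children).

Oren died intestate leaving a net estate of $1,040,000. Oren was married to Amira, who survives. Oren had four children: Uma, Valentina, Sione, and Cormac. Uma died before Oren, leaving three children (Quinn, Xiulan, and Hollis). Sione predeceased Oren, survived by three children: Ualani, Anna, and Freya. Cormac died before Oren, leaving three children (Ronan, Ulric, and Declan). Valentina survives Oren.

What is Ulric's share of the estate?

Amira takes two-fifths of $1,040,000 = $416,000. The remaining $624,000 passes to the descendants.
The descendants' portion ($624,000) is divided into 4 shares of $156,000: Valentina takes $156,000; Uma's $156,000 share passes to Uma's issue; Sione's $156,000 share passes to Sione's issue; Cormac's $156,000 share passes to Cormac's issue.
Uma's share ($156,000) is divided into 3 shares of $52,000: Quinn, Xiulan, and Hollis each take $52,000.
Sione's share ($156,000) is divided into 3 shares of $52,000: Ualani, Anna, and Freya each take $52,000.
Cormac's share ($156,000) is divided into 3 shares of $52,000: Ronan, Ulric, and Declan each take $52,000.

Ulric receives $52,000.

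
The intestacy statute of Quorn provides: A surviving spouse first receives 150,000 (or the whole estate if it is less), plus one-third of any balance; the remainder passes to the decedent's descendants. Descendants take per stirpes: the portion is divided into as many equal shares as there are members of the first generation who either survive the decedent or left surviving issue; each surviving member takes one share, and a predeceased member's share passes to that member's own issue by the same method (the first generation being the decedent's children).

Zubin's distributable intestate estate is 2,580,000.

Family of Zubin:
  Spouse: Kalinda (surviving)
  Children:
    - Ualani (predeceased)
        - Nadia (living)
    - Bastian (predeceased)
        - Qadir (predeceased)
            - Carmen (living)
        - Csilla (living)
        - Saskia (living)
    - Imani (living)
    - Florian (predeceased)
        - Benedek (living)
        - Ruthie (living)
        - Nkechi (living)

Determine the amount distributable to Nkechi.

Nkechi receives 135,000.

Kalinda first takes 150,000, leaving a balance of 2,430,000. Kalinda then takes one-third of the balance (810,000), for a total of 960,000. The remaining 1,620,000 passes to the descendants.
The descendants' portion (1,620,000) is divided into 4 shares of 405,000: Imani takes 405,000; Ualani's 405,000 share passes to Ualani's issue; Bastian's 405,000 share passes to Bastian's issue; Florian's 405,000 share passes to Florian's issue.
Ualani's share (405,000) passes entirely to Nadia.
Bastian's share (405,000) is divided into 3 shares of 135,000: Csilla and Saskia each take 135,000; Qadir's 135,000 share passes to Qadir's issue.
Qadir's share (135,000) passes entirely to Carmen.
Florian's share (405,000) is divided into 3 shares of 135,000: Benedek, Ruthie, and Nkechi each take 135,000.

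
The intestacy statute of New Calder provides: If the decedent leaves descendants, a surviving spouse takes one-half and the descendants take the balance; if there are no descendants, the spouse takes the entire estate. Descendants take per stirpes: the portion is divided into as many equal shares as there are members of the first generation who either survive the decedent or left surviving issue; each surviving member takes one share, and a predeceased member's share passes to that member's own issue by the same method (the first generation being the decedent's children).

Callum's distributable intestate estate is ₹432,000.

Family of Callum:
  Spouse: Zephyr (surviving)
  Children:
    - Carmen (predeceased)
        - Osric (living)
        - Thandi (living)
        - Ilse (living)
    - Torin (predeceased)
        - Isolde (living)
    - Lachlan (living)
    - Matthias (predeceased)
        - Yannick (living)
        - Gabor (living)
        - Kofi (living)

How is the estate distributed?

Zephyr takes one-half of ₹432,000 = ₹216,000. The remaining ₹216,000 passes to the descendants.
The descendants' portion (₹216,000) is divided into 4 shares of ₹54,000: Lachlan takes ₹54,000; Carmen's ₹54,000 share passes to Carmen's issue; Torin's ₹54,000 share passes to Torin's issue; Matthias's ₹54,000 share passes to Matthias's issue.
Carmen's share (₹54,000) is divided into 3 shares of ₹18,000: Osric, Thandi, and Ilse each take ₹18,000.
Torin's share (₹54,000) passes entirely to Isolde.
Matthias's share (₹54,000) is divided into 3 shares of ₹18,000: Yannick, Gabor, and Kofi each take ₹18,000.

Zephyr: ₹216,000; Osric: ₹18,000; Thandi: ₹18,000; Ilse: ₹18,000; Isolde: ₹54,000; Lachlan: ₹54,000; Yannick: ₹18,000; Gabor: ₹18,000; Kofi: ₹18,000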